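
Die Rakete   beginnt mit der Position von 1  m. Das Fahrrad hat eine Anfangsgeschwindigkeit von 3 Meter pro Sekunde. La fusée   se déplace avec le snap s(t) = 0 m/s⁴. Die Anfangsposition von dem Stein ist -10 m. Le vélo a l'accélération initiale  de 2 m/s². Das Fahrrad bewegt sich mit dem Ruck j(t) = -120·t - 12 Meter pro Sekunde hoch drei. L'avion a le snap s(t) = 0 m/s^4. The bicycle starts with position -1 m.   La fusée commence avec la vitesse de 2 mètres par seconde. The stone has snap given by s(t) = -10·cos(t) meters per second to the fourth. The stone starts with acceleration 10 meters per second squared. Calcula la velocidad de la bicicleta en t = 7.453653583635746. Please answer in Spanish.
Partiendo de la sacudida j(t) = -120·t - 12, tomamos 2 integrales. La antiderivada de la sacudida, con a(0) = 2, da la aceleración: a(t) = -60·t^2 - 12·t + 2. Integrando la aceleración y usando la condición inicial v(0) = 3, obtenemos v(t) = -20·t^3 - 6·t^2 + 2·t + 3. Tenemos la velocidad v(t) = -20·t^3 - 6·t^2 + 2·t + 3. Sustituyendo t = 7.453653583635746: v(7.453653583635746) = -8597.47985267880.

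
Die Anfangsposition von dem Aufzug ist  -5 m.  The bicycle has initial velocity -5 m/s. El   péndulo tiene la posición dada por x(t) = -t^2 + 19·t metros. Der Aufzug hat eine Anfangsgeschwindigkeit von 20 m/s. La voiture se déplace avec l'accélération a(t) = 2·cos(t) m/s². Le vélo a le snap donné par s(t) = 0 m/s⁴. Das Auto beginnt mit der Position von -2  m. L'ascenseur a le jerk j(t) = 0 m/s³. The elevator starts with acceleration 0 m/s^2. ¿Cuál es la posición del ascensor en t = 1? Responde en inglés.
We need to integrate our jerk equation j(t) = 0 3 times. The antiderivative of jerk, with a(0) = 0, gives acceleration: a(t) = 0. The integral of acceleration is velocity. Using v(0) = 20, we get v(t) = 20. Taking ∫v(t)dt and applying x(0) = -5, we find x(t) = 20·t - 5. We have position x(t) = 20·t - 5. Substituting t = 1: x(1) = 15.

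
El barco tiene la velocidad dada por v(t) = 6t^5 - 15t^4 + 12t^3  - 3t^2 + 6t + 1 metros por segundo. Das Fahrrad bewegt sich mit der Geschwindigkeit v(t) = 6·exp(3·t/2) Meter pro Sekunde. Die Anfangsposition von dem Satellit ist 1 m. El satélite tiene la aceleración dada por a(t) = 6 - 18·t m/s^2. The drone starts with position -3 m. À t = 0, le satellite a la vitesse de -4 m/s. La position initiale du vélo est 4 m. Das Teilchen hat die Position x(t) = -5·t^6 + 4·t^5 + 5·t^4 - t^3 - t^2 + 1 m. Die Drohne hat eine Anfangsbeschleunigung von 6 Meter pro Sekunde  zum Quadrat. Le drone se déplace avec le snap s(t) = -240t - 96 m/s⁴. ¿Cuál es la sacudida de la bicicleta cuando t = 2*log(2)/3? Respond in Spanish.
Debemos derivar nuestra ecuación de la velocidad v(t) = 6·exp(3·t/2) 2 veces. La derivada de la velocidad da la aceleración: a(t) = 9·exp(3·t/2). Tomando d/dt de a(t), encontramos j(t) = 27·exp(3·t/2)/2. De la ecuación de la sacudida j(t) = 27·exp(3·t/2)/2, sustituimos t = 2*log(2)/3 para obtener j = 27.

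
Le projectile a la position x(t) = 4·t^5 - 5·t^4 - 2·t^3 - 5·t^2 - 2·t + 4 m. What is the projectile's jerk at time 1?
Starting from position x(t) = 4·t^5 - 5·t^4 - 2·t^3 - 5·t^2 - 2·t + 4, we take 3 derivatives. Taking d/dt of x(t), we find v(t) = 20·t^4 - 20·t^3 - 6·t^2 - 10·t - 2. The derivative of velocity gives acceleration: a(t) = 80·t^3 - 60·t^2 - 12·t - 10. The derivative of acceleration gives jerk: j(t) = 240·t^2 - 120·t - 12. From the given jerk equation j(t) = 240·t^2 - 120·t - 12, we substitute t = 1 to get j = 108.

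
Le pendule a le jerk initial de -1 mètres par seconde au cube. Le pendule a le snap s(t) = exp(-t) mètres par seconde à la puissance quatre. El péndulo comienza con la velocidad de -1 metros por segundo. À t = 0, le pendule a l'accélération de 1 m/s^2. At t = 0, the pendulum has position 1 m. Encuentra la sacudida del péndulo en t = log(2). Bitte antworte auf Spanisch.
Para resolver esto, necesitamos tomar 1 antiderivada de nuestra ecuación del snap s(t) = exp(-t). Tomando ∫s(t)dt y aplicando j(0) = -1, encontramos j(t) = -exp(-t). De la ecuación de la sacudida j(t) = -exp(-t), sustituimos t = log(2) para obtener j = -1/2.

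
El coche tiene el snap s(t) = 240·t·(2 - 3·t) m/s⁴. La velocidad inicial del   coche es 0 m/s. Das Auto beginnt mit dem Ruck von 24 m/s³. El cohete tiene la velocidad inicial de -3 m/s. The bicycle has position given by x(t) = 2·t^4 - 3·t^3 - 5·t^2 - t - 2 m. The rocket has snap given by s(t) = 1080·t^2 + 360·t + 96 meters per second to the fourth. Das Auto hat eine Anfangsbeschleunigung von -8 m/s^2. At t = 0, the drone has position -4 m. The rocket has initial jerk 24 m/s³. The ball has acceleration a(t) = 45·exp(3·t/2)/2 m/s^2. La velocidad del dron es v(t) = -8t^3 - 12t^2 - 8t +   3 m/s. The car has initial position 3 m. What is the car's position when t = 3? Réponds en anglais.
To find the answer, we compute 4 antiderivatives of s(t) = 240·t·(2 - 3·t). The antiderivative of snap, with j(0) = 24, gives jerk: j(t) = -240·t^3 + 240·t^2 + 24. The integral of jerk is acceleration. Using a(0) = -8, we get a(t) = -60·t^4 + 80·t^3 + 24·t - 8. The integral of acceleration is velocity. Using v(0) = 0, we get v(t) = 4·t·(-3·t^4 + 5·t^3 + 3·t - 2). Integrating velocity and using the initial condition x(0) = 3, we get x(t) = -2·t^6 + 4·t^5 + 4·t^3 - 4·t^2 + 3. Using x(t) = -2·t^6 + 4·t^5 + 4·t^3 - 4·t^2 + 3 and substituting t = 3, we find x = -411.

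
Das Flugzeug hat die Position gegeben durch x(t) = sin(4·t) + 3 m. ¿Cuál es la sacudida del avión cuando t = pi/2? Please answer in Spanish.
Debemos derivar nuestra ecuación de la posición x(t) = sin(4·t) + 3 3 veces. Tomando d/dt de x(t), encontramos v(t) = 4·cos(4·t). La derivada de la velocidad da la aceleración: a(t) = -16·sin(4·t). La derivada de la aceleración da la sacudida: j(t) = -64·cos(4·t). Usando j(t) = -64·cos(4·t) y sustituyendo t = pi/2, encontramos j = -64.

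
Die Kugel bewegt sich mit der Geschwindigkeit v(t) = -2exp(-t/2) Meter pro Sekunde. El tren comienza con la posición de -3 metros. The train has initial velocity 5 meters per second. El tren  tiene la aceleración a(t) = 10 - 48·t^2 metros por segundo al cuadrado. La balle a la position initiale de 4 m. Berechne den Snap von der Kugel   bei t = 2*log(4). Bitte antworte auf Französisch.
Pour résoudre ceci, nous devons prendre 3 dérivées de notre équation de la vitesse v(t) = -2·exp(-t/2). En dérivant la vitesse, nous obtenons l'accélération: a(t) = exp(-t/2). La dérivée de l'accélération donne le jerk: j(t) = -exp(-t/2)/2. En prenant d/dt de j(t), nous trouvons s(t) = exp(-t/2)/4. En utilisant s(t) = exp(-t/2)/4 et en substituant t = 2*log(4), nous trouvons s = 1/16.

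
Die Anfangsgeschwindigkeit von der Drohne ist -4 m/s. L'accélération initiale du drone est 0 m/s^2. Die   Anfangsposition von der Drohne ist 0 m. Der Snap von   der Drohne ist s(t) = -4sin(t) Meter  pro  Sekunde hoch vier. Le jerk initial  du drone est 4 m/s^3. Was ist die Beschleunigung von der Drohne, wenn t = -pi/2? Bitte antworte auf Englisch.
To solve this, we need to take 2 integrals of our snap equation s(t) = -4·sin(t). The integral of snap is jerk. Using j(0) = 4, we get j(t) = 4·cos(t). Integrating jerk and using the initial condition a(0) = 0, we get a(t) = 4·sin(t). From the given acceleration equation a(t) = 4·sin(t), we substitute t = -pi/2 to get a = -4.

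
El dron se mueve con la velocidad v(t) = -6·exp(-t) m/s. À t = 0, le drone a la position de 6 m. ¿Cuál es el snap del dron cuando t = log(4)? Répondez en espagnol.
Debemos derivar nuestra ecuación de la velocidad v(t) = -6·exp(-t) 3 veces. Tomando d/dt de v(t), encontramos a(t) = 6·exp(-t). Tomando d/dt de a(t), encontramos j(t) = -6·exp(-t). Tomando d/dt de j(t), encontramos s(t) = 6·exp(-t). Usando s(t) = 6·exp(-t) y sustituyendo t = log(4), encontramos s = 3/2.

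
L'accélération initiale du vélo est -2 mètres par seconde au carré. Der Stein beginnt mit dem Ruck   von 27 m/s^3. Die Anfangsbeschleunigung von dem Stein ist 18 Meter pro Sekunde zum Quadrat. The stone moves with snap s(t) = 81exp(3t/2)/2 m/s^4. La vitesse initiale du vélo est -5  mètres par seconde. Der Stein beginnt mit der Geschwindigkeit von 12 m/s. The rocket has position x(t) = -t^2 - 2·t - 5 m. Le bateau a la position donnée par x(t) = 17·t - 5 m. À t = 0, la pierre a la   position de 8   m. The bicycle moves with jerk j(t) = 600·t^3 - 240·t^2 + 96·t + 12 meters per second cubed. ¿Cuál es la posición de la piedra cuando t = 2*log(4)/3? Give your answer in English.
We need to integrate our snap equation s(t) = 81·exp(3·t/2)/2 4 times. Finding the antiderivative of s(t) and using j(0) = 27: j(t) = 27·exp(3·t/2). Finding the antiderivative of j(t) and using a(0) = 18: a(t) = 18·exp(3·t/2). The integral of acceleration is velocity. Using v(0) = 12, we get v(t) = 12·exp(3·t/2). Taking ∫v(t)dt and applying x(0) = 8, we find x(t) = 8·exp(3·t/2). We have position x(t) = 8·exp(3·t/2). Substituting t = 2*log(4)/3: x(2*log(4)/3) = 32.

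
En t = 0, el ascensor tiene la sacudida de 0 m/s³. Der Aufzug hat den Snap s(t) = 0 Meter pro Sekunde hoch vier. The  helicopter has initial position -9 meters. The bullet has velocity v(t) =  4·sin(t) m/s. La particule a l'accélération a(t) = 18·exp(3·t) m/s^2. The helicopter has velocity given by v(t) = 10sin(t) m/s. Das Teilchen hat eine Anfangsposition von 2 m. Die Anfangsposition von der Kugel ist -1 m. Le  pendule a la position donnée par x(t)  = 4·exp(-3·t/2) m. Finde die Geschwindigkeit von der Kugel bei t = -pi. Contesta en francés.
En utilisant v(t) = 4·sin(t) et en substituant t = -pi, nous trouvons v = 0.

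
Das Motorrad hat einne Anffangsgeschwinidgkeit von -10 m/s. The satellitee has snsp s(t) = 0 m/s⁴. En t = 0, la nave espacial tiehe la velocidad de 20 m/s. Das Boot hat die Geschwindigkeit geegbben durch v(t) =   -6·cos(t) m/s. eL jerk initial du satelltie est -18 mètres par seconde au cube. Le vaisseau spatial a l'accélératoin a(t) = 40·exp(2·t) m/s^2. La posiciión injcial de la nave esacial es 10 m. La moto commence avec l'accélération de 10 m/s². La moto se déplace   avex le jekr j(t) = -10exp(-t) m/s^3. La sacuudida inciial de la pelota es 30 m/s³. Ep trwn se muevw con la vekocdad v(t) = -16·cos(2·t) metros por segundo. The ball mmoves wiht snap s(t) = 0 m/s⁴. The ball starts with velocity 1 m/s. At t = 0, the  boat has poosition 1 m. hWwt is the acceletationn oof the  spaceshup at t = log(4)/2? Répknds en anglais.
Using a(t) = 40·exp(2·t) and substituting t = log(4)/2, we find a = 160.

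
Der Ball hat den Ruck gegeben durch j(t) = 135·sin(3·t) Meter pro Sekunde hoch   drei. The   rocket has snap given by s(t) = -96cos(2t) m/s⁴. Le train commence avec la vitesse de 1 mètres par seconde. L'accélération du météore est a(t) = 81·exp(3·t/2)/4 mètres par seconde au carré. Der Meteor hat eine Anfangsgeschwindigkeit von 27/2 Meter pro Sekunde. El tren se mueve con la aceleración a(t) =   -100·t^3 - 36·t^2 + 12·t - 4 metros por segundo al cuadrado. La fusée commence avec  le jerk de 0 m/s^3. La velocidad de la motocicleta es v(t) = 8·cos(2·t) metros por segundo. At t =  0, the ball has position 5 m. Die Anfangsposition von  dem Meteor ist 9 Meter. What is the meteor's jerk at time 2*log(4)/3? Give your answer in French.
Pour résoudre ceci, nous devons prendre 1 dérivée de notre équation de l'accélération a(t) = 81·exp(3·t/2)/4. En dérivant l'accélération, nous obtenons le jerk: j(t) = 243·exp(3·t/2)/8. De l'équation du jerk j(t) = 243·exp(3·t/2)/8, nous substituons t = 2*log(4)/3 pour obtenir j = 243/2.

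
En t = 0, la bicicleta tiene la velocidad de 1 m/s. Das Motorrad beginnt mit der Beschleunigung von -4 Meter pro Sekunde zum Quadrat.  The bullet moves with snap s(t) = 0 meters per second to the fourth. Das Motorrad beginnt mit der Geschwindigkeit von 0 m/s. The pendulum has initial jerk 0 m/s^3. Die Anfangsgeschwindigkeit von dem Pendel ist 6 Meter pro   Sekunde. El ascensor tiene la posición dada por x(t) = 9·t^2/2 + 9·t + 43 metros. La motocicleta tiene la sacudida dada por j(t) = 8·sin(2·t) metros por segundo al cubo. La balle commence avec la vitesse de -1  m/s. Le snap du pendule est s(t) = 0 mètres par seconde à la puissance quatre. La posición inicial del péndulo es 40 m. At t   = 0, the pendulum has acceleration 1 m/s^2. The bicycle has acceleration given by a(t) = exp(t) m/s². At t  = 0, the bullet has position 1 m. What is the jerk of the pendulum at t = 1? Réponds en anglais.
To solve this, we need to take 1 antiderivative of our snap equation s(t) = 0. Taking ∫s(t)dt and applying j(0) = 0, we find j(t) = 0. Using j(t) = 0 and substituting t = 1, we find j = 0.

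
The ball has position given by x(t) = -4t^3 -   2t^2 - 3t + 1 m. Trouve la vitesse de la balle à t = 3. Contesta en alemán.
Ausgehend von der Position x(t) = -4·t^3 - 2·t^2 - 3·t + 1, nehmen wir 1 Ableitung. Die Ableitung von der Position ergibt die Geschwindigkeit: v(t) = -12·t^2 - 4·t - 3. Aus der Gleichung für die Geschwindigkeit v(t) = -12·t^2 - 4·t - 3, setzen wir t = 3 ein und erhalten v = -123.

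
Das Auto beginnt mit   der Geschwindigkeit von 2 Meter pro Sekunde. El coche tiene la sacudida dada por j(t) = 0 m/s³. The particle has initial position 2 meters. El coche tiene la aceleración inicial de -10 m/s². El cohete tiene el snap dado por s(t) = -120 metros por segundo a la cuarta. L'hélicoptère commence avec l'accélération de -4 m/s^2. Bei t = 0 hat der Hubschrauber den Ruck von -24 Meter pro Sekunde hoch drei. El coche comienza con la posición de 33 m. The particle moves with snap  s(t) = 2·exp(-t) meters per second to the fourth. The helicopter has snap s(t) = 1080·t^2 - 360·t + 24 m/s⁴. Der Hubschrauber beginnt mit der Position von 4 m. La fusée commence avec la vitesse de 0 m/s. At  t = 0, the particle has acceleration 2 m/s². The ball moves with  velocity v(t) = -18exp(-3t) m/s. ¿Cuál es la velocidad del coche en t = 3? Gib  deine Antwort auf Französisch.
Nous devons intégrer notre équation du jerk j(t) = 0 2 fois. La primitive du jerk, avec a(0) = -10, donne l'accélération: a(t) = -10. La primitive de l'accélération, avec v(0) = 2, donne la vitesse: v(t) = 2 - 10·t. De l'équation de la vitesse v(t) = 2 - 10·t, nous substituons t = 3 pour obtenir v = -28.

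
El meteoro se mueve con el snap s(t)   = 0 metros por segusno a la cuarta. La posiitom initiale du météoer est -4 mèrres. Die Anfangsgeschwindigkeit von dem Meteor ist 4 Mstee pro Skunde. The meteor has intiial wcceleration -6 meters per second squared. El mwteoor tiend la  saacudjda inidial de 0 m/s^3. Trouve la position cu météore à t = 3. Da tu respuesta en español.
Debemos encontrar la integral de nuestra ecuación del snap s(t) = 0 4 veces. Tomando ∫s(t)dt y aplicando j(0) = 0, encontramos j(t) = 0. Integrando la sacudida y usando la condición inicial a(0) = -6, obtenemos a(t) = -6. Integrando la aceleración y usando la condición inicial v(0) = 4, obtenemos v(t) = 4 - 6·t. La integral de la velocidad es la posición. Usando x(0) = -4, obtenemos x(t) = -3·t^2 + 4·t - 4. Tenemos la posición x(t) = -3·t^2 + 4·t - 4. Sustituyendo t = 3: x(3) = -19.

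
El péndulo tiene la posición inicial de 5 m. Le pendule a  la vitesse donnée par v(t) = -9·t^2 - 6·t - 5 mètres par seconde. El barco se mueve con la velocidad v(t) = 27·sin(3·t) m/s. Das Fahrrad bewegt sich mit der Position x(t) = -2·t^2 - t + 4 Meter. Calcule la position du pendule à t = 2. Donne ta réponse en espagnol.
Necesitamos integrar nuestra ecuación de la velocidad v(t) = -9·t^2 - 6·t - 5 1 vez. La antiderivada de la velocidad, con x(0) = 5, da la posición: x(t) = -3·t^3 - 3·t^2 - 5·t + 5. De la ecuación de la posición x(t) = -3·t^3 - 3·t^2 - 5·t + 5, sustituimos t = 2 para obtener x = -41.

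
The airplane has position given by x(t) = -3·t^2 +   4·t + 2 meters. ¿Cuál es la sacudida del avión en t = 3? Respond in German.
Um dies zu lösen, müssen wir 3 Ableitungen unserer Gleichung für die Position x(t) = -3·t^2 + 4·t + 2 nehmen. Durch Ableiten von der Position erhalten wir die Geschwindigkeit: v(t) = 4 - 6·t. Durch Ableiten von der Geschwindigkeit erhalten wir die Beschleunigung: a(t) = -6. Die Ableitung von der Beschleunigung ergibt den Ruck: j(t) = 0. Mit j(t) = 0 und Einsetzen von t = 3, finden wir j = 0.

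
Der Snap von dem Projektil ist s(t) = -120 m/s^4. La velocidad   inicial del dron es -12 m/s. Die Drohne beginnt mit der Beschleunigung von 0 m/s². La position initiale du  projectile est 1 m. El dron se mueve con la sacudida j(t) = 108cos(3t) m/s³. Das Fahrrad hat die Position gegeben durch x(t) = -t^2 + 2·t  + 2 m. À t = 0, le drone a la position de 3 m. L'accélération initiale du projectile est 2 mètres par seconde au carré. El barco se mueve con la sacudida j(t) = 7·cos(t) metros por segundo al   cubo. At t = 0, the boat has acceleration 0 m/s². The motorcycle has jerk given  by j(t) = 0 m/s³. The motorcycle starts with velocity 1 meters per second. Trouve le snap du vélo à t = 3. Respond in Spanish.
Debemos derivar nuestra ecuación de la posición x(t) = -t^2 + 2·t + 2 4 veces. La derivada de la posición da la velocidad: v(t) = 2 - 2·t. Tomando d/dt de v(t), encontramos a(t) = -2. Derivando la aceleración, obtenemos la sacudida: j(t) = 0. La derivada de la sacudida da el snap: s(t) = 0. De la ecuación del snap s(t) = 0, sustituimos t = 3 para obtener s = 0.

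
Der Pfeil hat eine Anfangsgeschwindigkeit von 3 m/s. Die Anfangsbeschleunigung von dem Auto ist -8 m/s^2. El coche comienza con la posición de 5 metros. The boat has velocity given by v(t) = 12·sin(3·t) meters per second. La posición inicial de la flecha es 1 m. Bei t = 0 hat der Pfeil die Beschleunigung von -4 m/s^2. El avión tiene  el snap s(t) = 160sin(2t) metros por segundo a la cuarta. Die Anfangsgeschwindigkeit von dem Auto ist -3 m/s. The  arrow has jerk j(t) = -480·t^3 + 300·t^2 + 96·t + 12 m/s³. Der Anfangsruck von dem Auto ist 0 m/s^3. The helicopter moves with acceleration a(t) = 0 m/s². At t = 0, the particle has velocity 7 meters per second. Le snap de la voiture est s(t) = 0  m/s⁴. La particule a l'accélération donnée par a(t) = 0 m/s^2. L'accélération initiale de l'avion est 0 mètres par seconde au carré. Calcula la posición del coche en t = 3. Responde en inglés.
We need to integrate our snap equation s(t) = 0 4 times. The antiderivative of snap is jerk. Using j(0) = 0, we get j(t) = 0. The antiderivative of jerk, with a(0) = -8, gives acceleration: a(t) = -8. The antiderivative of acceleration, with v(0) = -3, gives velocity: v(t) = -8·t - 3. The integral of velocity, with x(0) = 5, gives position: x(t) = -4·t^2 - 3·t + 5. Using x(t) = -4·t^2 - 3·t + 5 and substituting t = 3, we find x = -40.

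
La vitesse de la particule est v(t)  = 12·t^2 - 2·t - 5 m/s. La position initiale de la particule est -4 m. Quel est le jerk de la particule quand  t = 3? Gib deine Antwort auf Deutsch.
Um dies zu lösen, müssen wir 2 Ableitungen unserer Gleichung für die Geschwindigkeit v(t) = 12·t^2 - 2·t - 5 nehmen. Durch Ableiten von der Geschwindigkeit erhalten wir die Beschleunigung: a(t) = 24·t - 2. Mit d/dt von a(t) finden wir j(t) = 24. Mit j(t) = 24 und Einsetzen von t = 3, finden wir j = 24.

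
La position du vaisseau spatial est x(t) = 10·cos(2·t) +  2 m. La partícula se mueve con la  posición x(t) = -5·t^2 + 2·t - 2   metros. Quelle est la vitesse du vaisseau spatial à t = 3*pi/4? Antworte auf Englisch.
We must differentiate our position equation x(t) = 10·cos(2·t) + 2 1 time. Differentiating position, we get velocity: v(t) = -20·sin(2·t). Using v(t) = -20·sin(2·t) and substituting t = 3*pi/4, we find v = 20.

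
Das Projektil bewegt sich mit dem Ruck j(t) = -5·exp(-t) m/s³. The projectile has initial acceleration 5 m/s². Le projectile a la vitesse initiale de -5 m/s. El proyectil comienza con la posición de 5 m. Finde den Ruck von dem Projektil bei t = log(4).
Aus der Gleichung für den Ruck j(t) = -5·exp(-t), setzen wir t = log(4) ein und erhalten j = -5/4.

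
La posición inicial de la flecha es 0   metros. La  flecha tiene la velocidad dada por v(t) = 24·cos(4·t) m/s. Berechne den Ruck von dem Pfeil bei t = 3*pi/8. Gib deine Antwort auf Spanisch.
Para resolver esto, necesitamos tomar 2 derivadas de nuestra ecuación de la velocidad v(t) = 24·cos(4·t). Derivando la velocidad, obtenemos la aceleración: a(t) = -96·sin(4·t). Derivando la aceleración, obtenemos la sacudida: j(t) = -384·cos(4·t). De la ecuación de la sacudida j(t) = -384·cos(4·t), sustituimos t = 3*pi/8 para obtener j = 0.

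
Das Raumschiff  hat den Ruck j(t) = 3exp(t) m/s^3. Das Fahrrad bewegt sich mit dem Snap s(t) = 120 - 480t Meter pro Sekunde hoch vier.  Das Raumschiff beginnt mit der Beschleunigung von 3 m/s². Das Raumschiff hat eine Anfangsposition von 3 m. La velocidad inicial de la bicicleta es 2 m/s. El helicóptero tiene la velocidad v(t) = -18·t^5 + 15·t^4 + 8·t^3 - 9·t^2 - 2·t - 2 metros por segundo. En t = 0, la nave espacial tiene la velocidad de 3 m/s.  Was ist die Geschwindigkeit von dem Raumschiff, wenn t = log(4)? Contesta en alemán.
Wir müssen das Integral unserer Gleichung für den Ruck j(t) = 3·exp(t) 2-mal finden. Die Stammfunktion von dem Ruck, mit a(0) = 3, ergibt die Beschleunigung: a(t) = 3·exp(t). Durch Integration von der Beschleunigung und Verwendung der Anfangsbedingung v(0) = 3, erhalten wir v(t) = 3·exp(t). Aus der Gleichung für die Geschwindigkeit v(t) = 3·exp(t), setzen wir t = log(4) ein und erhalten v = 12.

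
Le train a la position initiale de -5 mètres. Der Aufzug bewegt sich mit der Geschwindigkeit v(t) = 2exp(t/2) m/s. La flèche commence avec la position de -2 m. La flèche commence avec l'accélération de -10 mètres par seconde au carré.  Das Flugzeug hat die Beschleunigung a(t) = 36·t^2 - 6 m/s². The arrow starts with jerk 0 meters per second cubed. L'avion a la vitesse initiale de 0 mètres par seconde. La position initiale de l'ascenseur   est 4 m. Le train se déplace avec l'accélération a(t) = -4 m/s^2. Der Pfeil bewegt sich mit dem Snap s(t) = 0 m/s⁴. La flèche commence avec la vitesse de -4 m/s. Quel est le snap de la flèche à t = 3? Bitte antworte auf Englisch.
From the given snap equation s(t) = 0, we substitute t = 3 to get s = 0.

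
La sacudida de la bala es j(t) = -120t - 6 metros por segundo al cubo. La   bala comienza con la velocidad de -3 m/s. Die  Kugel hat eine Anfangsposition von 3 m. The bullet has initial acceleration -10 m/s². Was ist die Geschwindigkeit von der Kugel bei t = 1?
Wir müssen die Stammfunktion unserer Gleichung für den Ruck j(t) = -120·t - 6 2-mal finden. Mit ∫j(t)dt und Anwendung von a(0) = -10, finden wir a(t) = -60·t^2 - 6·t - 10. Durch Integration von der Beschleunigung und Verwendung der Anfangsbedingung v(0) = -3, erhalten wir v(t) = -20·t^3 - 3·t^2 - 10·t - 3. Wir haben die Geschwindigkeit v(t) = -20·t^3 - 3·t^2 - 10·t - 3. Durch Einsetzen von t = 1: v(1) = -36.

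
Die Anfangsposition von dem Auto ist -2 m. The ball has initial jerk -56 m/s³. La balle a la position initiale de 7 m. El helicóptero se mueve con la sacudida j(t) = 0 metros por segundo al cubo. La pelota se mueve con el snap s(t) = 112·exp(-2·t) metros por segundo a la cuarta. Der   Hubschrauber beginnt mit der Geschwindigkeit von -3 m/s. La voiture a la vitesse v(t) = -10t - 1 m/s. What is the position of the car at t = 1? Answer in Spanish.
Para resolver esto, necesitamos tomar 1 antiderivada de nuestra ecuación de la velocidad v(t) = -10·t - 1. Integrando la velocidad y usando la condición inicial x(0) = -2, obtenemos x(t) = -5·t^2 - t - 2. De la ecuación de la posición x(t) = -5·t^2 - t - 2, sustituimos t = 1 para obtener x = -8.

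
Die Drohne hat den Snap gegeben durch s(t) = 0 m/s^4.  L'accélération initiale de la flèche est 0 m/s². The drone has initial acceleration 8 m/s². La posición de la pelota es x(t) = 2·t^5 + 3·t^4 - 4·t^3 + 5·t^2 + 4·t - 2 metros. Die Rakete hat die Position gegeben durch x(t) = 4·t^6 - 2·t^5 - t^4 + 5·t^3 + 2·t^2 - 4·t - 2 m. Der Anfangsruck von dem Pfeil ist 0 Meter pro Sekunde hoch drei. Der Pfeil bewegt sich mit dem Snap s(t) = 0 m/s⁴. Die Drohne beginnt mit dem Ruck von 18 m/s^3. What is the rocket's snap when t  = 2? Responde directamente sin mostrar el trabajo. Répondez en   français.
La réponse est 5256.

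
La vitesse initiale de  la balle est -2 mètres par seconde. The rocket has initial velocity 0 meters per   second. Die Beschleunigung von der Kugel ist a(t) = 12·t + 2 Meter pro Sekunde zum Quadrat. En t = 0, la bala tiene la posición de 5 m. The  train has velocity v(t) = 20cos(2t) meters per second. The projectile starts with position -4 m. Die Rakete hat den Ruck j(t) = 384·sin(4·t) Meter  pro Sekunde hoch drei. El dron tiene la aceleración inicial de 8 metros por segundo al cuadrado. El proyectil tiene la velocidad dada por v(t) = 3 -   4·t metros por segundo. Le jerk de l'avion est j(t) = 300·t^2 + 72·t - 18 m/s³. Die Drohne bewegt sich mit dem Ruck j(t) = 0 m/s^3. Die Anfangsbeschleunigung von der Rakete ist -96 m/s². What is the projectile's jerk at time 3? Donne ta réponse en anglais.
We must differentiate our velocity equation v(t) = 3 - 4·t 2 times. Taking d/dt of v(t), we find a(t) = -4. The derivative of acceleration gives jerk: j(t) = 0. Using j(t) = 0 and substituting t = 3, we find j = 0.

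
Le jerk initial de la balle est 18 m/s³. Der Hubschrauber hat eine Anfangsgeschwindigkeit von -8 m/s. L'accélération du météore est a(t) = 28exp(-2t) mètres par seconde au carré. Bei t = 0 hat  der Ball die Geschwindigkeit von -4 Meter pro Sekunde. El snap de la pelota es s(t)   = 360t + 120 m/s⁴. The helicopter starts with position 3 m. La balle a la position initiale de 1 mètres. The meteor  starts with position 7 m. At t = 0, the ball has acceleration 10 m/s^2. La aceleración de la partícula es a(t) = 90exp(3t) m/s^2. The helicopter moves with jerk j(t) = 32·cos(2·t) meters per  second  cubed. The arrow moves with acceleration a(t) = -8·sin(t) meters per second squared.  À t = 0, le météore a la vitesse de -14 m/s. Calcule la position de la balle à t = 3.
Nous devons trouver la primitive de notre équation du snap s(t) = 360·t + 120 4 fois. La primitive du snap, avec j(0) = 18, donne le jerk: j(t) = 180·t^2 + 120·t + 18. En prenant ∫j(t)dt et en appliquant a(0) = 10, nous trouvons a(t) = 60·t^3 + 60·t^2 + 18·t + 10. En intégrant l'accélération et en utilisant la condition initiale v(0) = -4, nous obtenons v(t) = 15·t^4 + 20·t^3 + 9·t^2 + 10·t - 4. L'intégrale de la vitesse, avec x(0) = 1, donne la position: x(t) = 3·t^5 + 5·t^4 + 3·t^3 + 5·t^2 - 4·t + 1. Nous avons la position x(t) = 3·t^5 + 5·t^4 + 3·t^3 + 5·t^2 - 4·t + 1. En substituant t = 3: x(3) = 1249.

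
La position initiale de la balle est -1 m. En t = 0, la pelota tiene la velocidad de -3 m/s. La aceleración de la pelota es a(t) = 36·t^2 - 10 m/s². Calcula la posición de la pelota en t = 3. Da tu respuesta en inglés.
To solve this, we need to take 2 integrals of our acceleration equation a(t) = 36·t^2 - 10. Integrating acceleration and using the initial condition v(0) = -3, we get v(t) = 12·t^3 - 10·t - 3. Taking ∫v(t)dt and applying x(0) = -1, we find x(t) = 3·t^4 - 5·t^2 - 3·t - 1. From the given position equation x(t) = 3·t^4 - 5·t^2 - 3·t - 1, we substitute t = 3 to get x = 188.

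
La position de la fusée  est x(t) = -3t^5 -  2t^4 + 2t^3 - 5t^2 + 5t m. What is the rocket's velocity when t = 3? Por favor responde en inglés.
We must differentiate our position equation x(t) = -3·t^5 - 2·t^4 + 2·t^3 - 5·t^2 + 5·t 1 time. Differentiating position, we get velocity: v(t) = -15·t^4 - 8·t^3 + 6·t^2 - 10·t + 5. Using v(t) = -15·t^4 - 8·t^3 + 6·t^2 - 10·t + 5 and substituting t = 3, we find v = -1402.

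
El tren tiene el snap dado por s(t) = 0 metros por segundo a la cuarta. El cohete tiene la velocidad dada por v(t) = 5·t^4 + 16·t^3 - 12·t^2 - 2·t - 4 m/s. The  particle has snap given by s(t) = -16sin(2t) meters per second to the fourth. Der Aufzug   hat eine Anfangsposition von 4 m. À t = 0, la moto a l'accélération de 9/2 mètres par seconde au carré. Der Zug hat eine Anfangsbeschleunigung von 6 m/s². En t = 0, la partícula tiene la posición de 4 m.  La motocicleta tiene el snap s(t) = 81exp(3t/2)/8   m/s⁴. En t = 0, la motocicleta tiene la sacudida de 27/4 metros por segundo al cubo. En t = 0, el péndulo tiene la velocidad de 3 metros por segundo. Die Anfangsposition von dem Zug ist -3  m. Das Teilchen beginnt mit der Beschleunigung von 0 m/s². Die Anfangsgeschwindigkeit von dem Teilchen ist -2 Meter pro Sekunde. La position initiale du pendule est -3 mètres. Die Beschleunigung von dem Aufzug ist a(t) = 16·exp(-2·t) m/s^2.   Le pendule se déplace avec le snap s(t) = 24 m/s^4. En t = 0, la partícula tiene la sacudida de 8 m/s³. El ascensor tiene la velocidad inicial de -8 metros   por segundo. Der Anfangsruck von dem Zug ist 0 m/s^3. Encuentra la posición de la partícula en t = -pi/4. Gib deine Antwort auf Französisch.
Pour résoudre ceci, nous devons prendre 4 primitives de notre équation du snap s(t) = -16·sin(2·t). La primitive du snap, avec j(0) = 8, donne le jerk: j(t) = 8·cos(2·t). L'intégrale du jerk est l'accélération. En utilisant a(0) = 0, nous obtenons a(t) = 4·sin(2·t). La primitive de l'accélération est la vitesse. En utilisant v(0) = -2, nous obtenons v(t) = -2·cos(2·t). En intégrant la vitesse et en utilisant la condition initiale x(0) = 4, nous obtenons x(t) = 4 - sin(2·t). De l'équation de la position x(t) = 4 - sin(2·t), nous substituons t = -pi/4 pour obtenir x = 5.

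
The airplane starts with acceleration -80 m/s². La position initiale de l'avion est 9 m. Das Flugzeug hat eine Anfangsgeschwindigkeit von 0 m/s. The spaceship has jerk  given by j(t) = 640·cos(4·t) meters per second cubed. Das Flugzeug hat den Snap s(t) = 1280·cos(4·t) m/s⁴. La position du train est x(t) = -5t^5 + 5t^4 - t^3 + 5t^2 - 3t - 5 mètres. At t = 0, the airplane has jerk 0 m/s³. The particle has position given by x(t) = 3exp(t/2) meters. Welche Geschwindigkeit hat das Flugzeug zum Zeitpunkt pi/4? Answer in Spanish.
Debemos encontrar la antiderivada de nuestra ecuación del snap s(t) = 1280·cos(4·t) 3 veces. La antiderivada del snap, con j(0) = 0, da la sacudida: j(t) = 320·sin(4·t). Integrando la sacudida y usando la condición inicial a(0) = -80, obtenemos a(t) = -80·cos(4·t). Integrando la aceleración y usando la condición inicial v(0) = 0, obtenemos v(t) = -20·sin(4·t). Usando v(t) = -20·sin(4·t) y sustituyendo t = pi/4, encontramos v = 0.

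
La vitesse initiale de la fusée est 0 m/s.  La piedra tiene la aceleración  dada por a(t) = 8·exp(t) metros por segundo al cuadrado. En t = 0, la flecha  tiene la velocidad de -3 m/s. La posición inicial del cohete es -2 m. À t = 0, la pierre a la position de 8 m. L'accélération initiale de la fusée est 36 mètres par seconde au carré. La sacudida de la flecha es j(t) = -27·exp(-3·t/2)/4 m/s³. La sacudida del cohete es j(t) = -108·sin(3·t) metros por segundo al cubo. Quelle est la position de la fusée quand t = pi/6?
Nous devons trouver la primitive de notre équation du jerk j(t) = -108·sin(3·t) 3 fois. La primitive du jerk est l'accélération. En utilisant a(0) = 36, nous obtenons a(t) = 36·cos(3·t). En prenant ∫a(t)dt et en appliquant v(0) = 0, nous trouvons v(t) = 12·sin(3·t). En prenant ∫v(t)dt et en appliquant x(0) = -2, nous trouvons x(t) = 2 - 4·cos(3·t). Nous avons la position x(t) = 2 - 4·cos(3·t). En substituant t = pi/6: x(pi/6) = 2.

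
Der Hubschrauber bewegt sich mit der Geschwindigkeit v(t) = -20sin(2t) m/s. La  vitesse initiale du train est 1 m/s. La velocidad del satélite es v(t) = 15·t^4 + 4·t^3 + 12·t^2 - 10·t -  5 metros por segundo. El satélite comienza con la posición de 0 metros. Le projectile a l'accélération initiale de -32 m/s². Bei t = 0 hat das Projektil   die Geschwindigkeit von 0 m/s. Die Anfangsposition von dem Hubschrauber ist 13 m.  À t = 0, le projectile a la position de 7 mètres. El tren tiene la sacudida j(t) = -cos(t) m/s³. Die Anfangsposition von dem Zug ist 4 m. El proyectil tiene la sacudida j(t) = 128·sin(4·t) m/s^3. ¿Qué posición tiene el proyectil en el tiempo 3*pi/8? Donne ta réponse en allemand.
Wir müssen unsere Gleichung für den Ruck j(t) = 128·sin(4·t) 3-mal integrieren. Durch Integration von dem Ruck und Verwendung der Anfangsbedingung a(0) = -32, erhalten wir a(t) = -32·cos(4·t). Das Integral von der Beschleunigung ist die Geschwindigkeit. Mit v(0) = 0 erhalten wir v(t) = -8·sin(4·t). Die Stammfunktion von der Geschwindigkeit ist die Position. Mit x(0) = 7 erhalten wir x(t) = 2·cos(4·t) + 5. Aus der Gleichung für die Position x(t) = 2·cos(4·t) + 5, setzen wir t = 3*pi/8 ein und erhalten x = 5.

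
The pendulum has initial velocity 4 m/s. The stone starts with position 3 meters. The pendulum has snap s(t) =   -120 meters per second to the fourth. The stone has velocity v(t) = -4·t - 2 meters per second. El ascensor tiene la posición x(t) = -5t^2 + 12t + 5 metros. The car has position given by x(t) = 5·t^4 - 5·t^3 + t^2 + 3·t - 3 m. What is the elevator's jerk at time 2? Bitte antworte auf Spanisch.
Partiendo de la posición x(t) = -5·t^2 + 12·t + 5, tomamos 3 derivadas. Tomando d/dt de x(t), encontramos v(t) = 12 - 10·t. Tomando d/dt de v(t), encontramos a(t) = -10. Tomando d/dt de a(t), encontramos j(t) = 0. De la ecuación de la sacudida j(t) = 0, sustituimos t = 2 para obtener j = 0.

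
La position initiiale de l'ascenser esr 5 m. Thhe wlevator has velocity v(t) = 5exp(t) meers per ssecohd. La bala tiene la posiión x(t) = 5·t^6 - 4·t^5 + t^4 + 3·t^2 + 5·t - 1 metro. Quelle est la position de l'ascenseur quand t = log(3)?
Nous devons trouver la primitive de notre équation de la vitesse v(t) = 5·exp(t) 1 fois. L'intégrale de la vitesse est la position. En utilisant x(0) = 5, nous obtenons x(t) = 5·exp(t). De l'équation de la position x(t) = 5·exp(t), nous substituons t = log(3) pour obtenir x = 15.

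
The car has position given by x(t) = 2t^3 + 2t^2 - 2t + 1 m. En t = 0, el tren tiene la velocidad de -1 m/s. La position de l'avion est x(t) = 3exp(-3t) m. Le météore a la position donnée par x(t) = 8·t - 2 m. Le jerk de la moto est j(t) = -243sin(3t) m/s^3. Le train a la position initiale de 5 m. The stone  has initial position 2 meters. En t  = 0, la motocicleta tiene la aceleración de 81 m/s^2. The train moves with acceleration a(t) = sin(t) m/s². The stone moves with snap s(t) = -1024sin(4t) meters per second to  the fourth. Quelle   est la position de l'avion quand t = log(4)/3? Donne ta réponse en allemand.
Mit x(t) = 3·exp(-3·t) und Einsetzen von t = log(4)/3, finden wir x = 3/4.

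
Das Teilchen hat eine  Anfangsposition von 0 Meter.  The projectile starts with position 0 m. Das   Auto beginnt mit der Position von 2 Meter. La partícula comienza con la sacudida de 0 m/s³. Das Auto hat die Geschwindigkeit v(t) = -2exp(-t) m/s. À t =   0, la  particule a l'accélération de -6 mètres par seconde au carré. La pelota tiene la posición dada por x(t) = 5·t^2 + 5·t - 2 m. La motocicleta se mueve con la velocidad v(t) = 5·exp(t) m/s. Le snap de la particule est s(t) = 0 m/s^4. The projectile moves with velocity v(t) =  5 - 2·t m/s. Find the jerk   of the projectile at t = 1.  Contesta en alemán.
Um dies zu lösen, müssen wir 2 Ableitungen unserer Gleichung für die Geschwindigkeit v(t) = 5 - 2·t nehmen. Mit d/dt von v(t) finden wir a(t) = -2. Mit d/dt von a(t) finden wir j(t) = 0. Mit j(t) = 0 und Einsetzen von t = 1, finden wir j = 0.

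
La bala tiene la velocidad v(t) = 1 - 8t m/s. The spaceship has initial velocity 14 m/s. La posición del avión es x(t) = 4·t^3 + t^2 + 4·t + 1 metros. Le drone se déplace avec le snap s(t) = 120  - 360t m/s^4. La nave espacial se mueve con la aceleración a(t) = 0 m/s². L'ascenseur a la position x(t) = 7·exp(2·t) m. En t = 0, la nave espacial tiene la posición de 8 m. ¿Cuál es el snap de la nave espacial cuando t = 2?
Partiendo de la aceleración a(t) = 0, tomamos 2 derivadas. La derivada de la aceleración da la sacudida: j(t) = 0. Tomando d/dt de j(t), encontramos s(t) = 0. Usando s(t) = 0 y sustituyendo t = 2, encontramos s = 0.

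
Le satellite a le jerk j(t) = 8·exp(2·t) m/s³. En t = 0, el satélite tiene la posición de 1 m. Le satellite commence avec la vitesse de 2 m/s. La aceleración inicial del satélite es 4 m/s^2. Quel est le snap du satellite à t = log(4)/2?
En partant du jerk j(t) = 8·exp(2·t), nous prenons 1 dérivée. La dérivée du jerk donne le snap: s(t) = 16·exp(2·t). En utilisant s(t) = 16·exp(2·t) et en substituant t = log(4)/2, nous trouvons s = 64.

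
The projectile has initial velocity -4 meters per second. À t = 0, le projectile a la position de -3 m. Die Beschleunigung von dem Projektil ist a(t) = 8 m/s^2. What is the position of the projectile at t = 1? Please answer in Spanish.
Para resolver esto, necesitamos tomar 2 antiderivadas de nuestra ecuación de la aceleración a(t) = 8. La antiderivada de la aceleración es la velocidad. Usando v(0) = -4, obtenemos v(t) = 8·t - 4. La integral de la velocidad, con x(0) = -3, da la posición: x(t) = 4·t^2 - 4·t - 3. Tenemos la posición x(t) = 4·t^2 - 4·t - 3. Sustituyendo t = 1: x(1) = -3.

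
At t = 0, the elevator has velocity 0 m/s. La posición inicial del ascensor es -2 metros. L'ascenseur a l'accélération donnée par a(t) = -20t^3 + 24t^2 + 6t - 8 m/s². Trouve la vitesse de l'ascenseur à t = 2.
Nous devons trouver la primitive de notre équation de l'accélération a(t) = -20·t^3 + 24·t^2 + 6·t - 8 1 fois. La primitive de l'accélération, avec v(0) = 0, donne la vitesse: v(t) = t·(-5·t^3 + 8·t^2 + 3·t - 8). De l'équation de la vitesse v(t) = t·(-5·t^3 + 8·t^2 + 3·t - 8), nous substituons t = 2 pour obtenir v = -20.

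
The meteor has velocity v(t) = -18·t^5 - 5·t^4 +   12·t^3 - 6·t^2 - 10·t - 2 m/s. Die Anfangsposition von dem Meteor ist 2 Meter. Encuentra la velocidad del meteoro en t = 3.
De la ecuación de la velocidad v(t) = -18·t^5 - 5·t^4 + 12·t^3 - 6·t^2 - 10·t - 2, sustituimos t = 3 para obtener v = -4541.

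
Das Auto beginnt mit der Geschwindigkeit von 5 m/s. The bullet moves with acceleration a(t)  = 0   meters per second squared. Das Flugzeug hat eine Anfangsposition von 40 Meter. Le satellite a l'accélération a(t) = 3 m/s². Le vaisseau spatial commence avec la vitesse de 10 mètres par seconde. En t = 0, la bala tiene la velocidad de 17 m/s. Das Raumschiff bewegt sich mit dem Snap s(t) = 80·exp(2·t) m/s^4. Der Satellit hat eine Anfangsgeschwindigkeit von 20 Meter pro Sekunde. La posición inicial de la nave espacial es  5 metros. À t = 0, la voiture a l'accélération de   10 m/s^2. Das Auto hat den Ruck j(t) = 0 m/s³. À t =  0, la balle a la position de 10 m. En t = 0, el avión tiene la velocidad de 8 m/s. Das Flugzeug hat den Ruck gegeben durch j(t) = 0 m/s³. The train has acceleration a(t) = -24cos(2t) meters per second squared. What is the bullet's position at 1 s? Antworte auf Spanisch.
Para resolver esto, necesitamos tomar 2 antiderivadas de nuestra ecuación de la aceleración a(t) = 0. Tomando ∫a(t)dt y aplicando v(0) = 17, encontramos v(t) = 17. Integrando la velocidad y usando la condición inicial x(0) = 10, obtenemos x(t) = 17·t + 10. De la ecuación de la posición x(t) = 17·t + 10, sustituimos t = 1 para obtener x = 27.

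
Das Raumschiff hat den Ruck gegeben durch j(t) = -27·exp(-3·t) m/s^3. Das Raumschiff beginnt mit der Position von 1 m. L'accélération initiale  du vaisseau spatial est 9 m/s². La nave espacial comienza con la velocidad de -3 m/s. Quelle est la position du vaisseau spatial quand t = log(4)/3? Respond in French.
Nous devons trouver la primitive de notre équation du jerk j(t) = -27·exp(-3·t) 3 fois. La primitive du jerk, avec a(0) = 9, donne l'accélération: a(t) = 9·exp(-3·t). En prenant ∫a(t)dt et en appliquant v(0) = -3, nous trouvons v(t) = -3·exp(-3·t). L'intégrale de la vitesse est la position. En utilisant x(0) = 1, nous obtenons x(t) = exp(-3·t). Nous avons la position x(t) = exp(-3·t). En substituant t = log(4)/3: x(log(4)/3) = 1/4.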